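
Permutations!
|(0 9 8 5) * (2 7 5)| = 6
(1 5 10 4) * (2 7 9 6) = (1 5 10 4)(2 7 9 6) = [0, 5, 7, 3, 1, 10, 2, 9, 8, 6, 4]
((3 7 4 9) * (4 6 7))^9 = ((3 4 9)(6 7))^9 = (9)(6 7)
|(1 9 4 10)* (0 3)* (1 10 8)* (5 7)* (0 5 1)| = 8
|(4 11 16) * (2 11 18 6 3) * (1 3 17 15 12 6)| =|(1 3 2 11 16 4 18)(6 17 15 12)| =28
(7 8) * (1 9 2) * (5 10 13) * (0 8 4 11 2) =(0 8 7 4 11 2 1 9)(5 10 13) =[8, 9, 1, 3, 11, 10, 6, 4, 7, 0, 13, 2, 12, 5]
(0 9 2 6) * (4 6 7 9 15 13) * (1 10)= [15, 10, 7, 3, 6, 5, 0, 9, 8, 2, 1, 11, 12, 4, 14, 13]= (0 15 13 4 6)(1 10)(2 7 9)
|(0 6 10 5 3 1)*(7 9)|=|(0 6 10 5 3 1)(7 9)|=6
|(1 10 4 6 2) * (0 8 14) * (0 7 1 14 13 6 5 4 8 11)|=8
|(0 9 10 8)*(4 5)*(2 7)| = |(0 9 10 8)(2 7)(4 5)| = 4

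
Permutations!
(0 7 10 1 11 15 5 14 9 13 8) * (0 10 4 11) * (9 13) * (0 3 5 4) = (0 7)(1 3 5 14 13 8 10)(4 11 15) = [7, 3, 2, 5, 11, 14, 6, 0, 10, 9, 1, 15, 12, 8, 13, 4]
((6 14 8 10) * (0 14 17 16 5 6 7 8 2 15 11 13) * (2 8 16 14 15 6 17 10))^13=(0 15 11 13)(2 16 8 7 14 10 17 6 5)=((0 15 11 13)(2 6 10 7 16 5 17 14 8))^13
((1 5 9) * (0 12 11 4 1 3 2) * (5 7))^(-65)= ((0 12 11 4 1 7 5 9 3 2))^(-65)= (0 7)(1 2)(3 4)(5 12)(9 11)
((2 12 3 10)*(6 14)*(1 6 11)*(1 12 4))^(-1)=((1 6 14 11 12 3 10 2 4))^(-1)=(1 4 2 10 3 12 11 14 6)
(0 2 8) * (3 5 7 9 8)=(0 2 3 5 7 9 8)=[2, 1, 3, 5, 4, 7, 6, 9, 0, 8]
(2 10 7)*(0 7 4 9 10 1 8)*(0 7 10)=(0 10 4 9)(1 8 7 2)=[10, 8, 1, 3, 9, 5, 6, 2, 7, 0, 4]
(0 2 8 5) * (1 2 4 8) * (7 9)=(0 4 8 5)(1 2)(7 9)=[4, 2, 1, 3, 8, 0, 6, 9, 5, 7]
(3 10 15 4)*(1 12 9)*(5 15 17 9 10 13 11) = (1 12 10 17 9)(3 13 11 5 15 4) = [0, 12, 2, 13, 3, 15, 6, 7, 8, 1, 17, 5, 10, 11, 14, 4, 16, 9]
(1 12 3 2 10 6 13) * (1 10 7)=(1 12 3 2 7)(6 13 10)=[0, 12, 7, 2, 4, 5, 13, 1, 8, 9, 6, 11, 3, 10]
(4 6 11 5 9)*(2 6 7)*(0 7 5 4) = (0 7 2 6 11 4 5 9) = [7, 1, 6, 3, 5, 9, 11, 2, 8, 0, 10, 4]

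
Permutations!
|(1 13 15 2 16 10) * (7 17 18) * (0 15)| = |(0 15 2 16 10 1 13)(7 17 18)| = 21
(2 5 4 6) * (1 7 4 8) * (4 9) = (1 7 9 4 6 2 5 8) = [0, 7, 5, 3, 6, 8, 2, 9, 1, 4]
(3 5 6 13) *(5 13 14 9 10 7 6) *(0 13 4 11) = (0 13 3 4 11)(6 14 9 10 7) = [13, 1, 2, 4, 11, 5, 14, 6, 8, 10, 7, 0, 12, 3, 9]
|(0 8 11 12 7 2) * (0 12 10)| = |(0 8 11 10)(2 12 7)| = 12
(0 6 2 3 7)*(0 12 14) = (0 6 2 3 7 12 14) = [6, 1, 3, 7, 4, 5, 2, 12, 8, 9, 10, 11, 14, 13, 0]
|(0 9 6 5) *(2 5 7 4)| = 7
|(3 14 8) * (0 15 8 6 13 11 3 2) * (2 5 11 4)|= |(0 15 8 5 11 3 14 6 13 4 2)|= 11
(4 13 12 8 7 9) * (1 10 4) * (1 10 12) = (1 12 8 7 9 10 4 13) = [0, 12, 2, 3, 13, 5, 6, 9, 7, 10, 4, 11, 8, 1]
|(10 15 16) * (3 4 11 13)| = 12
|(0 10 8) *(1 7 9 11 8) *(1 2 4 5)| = |(0 10 2 4 5 1 7 9 11 8)| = 10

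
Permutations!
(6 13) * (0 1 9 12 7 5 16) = (0 1 9 12 7 5 16)(6 13) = [1, 9, 2, 3, 4, 16, 13, 5, 8, 12, 10, 11, 7, 6, 14, 15, 0]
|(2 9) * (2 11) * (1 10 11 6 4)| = 7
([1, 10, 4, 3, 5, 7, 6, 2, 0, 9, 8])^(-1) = (0 8 10 1)(2 7 5 4)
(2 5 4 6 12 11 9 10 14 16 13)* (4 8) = (2 5 8 4 6 12 11 9 10 14 16 13) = [0, 1, 5, 3, 6, 8, 12, 7, 4, 10, 14, 9, 11, 2, 16, 15, 13]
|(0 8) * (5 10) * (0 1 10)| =|(0 8 1 10 5)| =5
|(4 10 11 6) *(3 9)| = 4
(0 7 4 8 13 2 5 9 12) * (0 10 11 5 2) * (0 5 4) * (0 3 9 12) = (0 7 3 9)(4 8 13 5 12 10 11) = [7, 1, 2, 9, 8, 12, 6, 3, 13, 0, 11, 4, 10, 5]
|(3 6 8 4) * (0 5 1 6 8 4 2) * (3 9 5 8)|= |(0 8 2)(1 6 4 9 5)|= 15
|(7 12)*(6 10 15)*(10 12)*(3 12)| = 6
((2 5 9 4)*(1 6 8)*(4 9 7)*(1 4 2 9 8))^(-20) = (2 5 7)(4 9 8)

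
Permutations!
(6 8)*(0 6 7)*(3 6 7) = [7, 1, 2, 6, 4, 5, 8, 0, 3] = (0 7)(3 6 8)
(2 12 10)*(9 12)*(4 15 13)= (2 9 12 10)(4 15 13)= [0, 1, 9, 3, 15, 5, 6, 7, 8, 12, 2, 11, 10, 4, 14, 13]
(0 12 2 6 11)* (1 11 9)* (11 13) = (0 12 2 6 9 1 13 11) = [12, 13, 6, 3, 4, 5, 9, 7, 8, 1, 10, 0, 2, 11]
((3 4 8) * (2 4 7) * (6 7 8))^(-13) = (2 7 6 4)(3 8)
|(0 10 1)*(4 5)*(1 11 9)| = |(0 10 11 9 1)(4 5)| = 10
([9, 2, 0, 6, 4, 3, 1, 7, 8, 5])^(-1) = [2, 6, 1, 5, 4, 9, 3, 7, 8, 0]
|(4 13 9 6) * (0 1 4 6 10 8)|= 7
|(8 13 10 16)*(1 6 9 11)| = 4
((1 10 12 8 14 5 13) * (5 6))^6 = (1 5 14 12)(6 8 10 13)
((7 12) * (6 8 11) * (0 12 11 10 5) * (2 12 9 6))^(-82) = (0 6 10)(2 7)(5 9 8)(11 12)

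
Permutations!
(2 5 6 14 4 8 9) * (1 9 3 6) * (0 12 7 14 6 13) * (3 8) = (0 12 7 14 4 3 13)(1 9 2 5) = [12, 9, 5, 13, 3, 1, 6, 14, 8, 2, 10, 11, 7, 0, 4]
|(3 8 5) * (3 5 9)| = 3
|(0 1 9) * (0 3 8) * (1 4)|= |(0 4 1 9 3 8)|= 6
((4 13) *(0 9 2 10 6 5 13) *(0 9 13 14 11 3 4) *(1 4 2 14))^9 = (0 13)(1 5 6 10 2 3 11 14 9 4)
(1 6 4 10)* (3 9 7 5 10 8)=(1 6 4 8 3 9 7 5 10)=[0, 6, 2, 9, 8, 10, 4, 5, 3, 7, 1]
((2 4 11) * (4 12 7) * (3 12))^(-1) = (2 11 4 7 12 3)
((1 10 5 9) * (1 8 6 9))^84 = (10)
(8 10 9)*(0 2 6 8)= [2, 1, 6, 3, 4, 5, 8, 7, 10, 0, 9]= (0 2 6 8 10 9)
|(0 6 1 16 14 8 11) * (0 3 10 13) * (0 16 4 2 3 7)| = 13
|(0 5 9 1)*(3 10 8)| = |(0 5 9 1)(3 10 8)| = 12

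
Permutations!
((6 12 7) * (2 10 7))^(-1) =(2 12 6 7 10)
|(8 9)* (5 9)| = |(5 9 8)| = 3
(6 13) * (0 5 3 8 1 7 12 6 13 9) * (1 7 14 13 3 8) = [5, 14, 2, 1, 4, 8, 9, 12, 7, 0, 10, 11, 6, 3, 13] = (0 5 8 7 12 6 9)(1 14 13 3)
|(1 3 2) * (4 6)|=6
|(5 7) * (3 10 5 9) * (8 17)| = |(3 10 5 7 9)(8 17)| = 10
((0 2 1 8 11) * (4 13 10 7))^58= (0 8 2 11 1)(4 10)(7 13)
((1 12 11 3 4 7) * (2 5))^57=((1 12 11 3 4 7)(2 5))^57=(1 3)(2 5)(4 12)(7 11)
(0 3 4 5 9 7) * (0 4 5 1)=(0 3 5 9 7 4 1)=[3, 0, 2, 5, 1, 9, 6, 4, 8, 7]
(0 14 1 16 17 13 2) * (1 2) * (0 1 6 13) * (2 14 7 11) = (0 7 11 2 1 16 17)(6 13) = [7, 16, 1, 3, 4, 5, 13, 11, 8, 9, 10, 2, 12, 6, 14, 15, 17, 0]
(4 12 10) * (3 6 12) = (3 6 12 10 4) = [0, 1, 2, 6, 3, 5, 12, 7, 8, 9, 4, 11, 10]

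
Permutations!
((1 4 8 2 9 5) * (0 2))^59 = (0 5 8 9 4 2 1)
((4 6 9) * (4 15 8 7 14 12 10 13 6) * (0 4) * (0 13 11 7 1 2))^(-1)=(0 2 1 8 15 9 6 13 4)(7 11 10 12 14)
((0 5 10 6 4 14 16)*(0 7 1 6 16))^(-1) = (0 14 4 6 1 7 16 10 5) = ((0 5 10 16 7 1 6 4 14))^(-1)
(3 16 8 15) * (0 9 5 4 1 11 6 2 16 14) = (0 9 5 4 1 11 6 2 16 8 15 3 14) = [9, 11, 16, 14, 1, 4, 2, 7, 15, 5, 10, 6, 12, 13, 0, 3, 8]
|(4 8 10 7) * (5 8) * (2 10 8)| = 5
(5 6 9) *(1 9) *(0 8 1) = (0 8 1 9 5 6) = [8, 9, 2, 3, 4, 6, 0, 7, 1, 5]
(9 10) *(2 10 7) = (2 10 9 7) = [0, 1, 10, 3, 4, 5, 6, 2, 8, 7, 9]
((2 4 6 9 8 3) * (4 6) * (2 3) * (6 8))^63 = (2 8)(6 9)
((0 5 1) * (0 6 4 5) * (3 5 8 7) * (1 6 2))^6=((1 2)(3 5 6 4 8 7))^6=(8)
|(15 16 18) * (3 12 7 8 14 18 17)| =9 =|(3 12 7 8 14 18 15 16 17)|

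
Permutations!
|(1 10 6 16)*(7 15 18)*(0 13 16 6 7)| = 8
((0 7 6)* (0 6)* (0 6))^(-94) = (0 6 7)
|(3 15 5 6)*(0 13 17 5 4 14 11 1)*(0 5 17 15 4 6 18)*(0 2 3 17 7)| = 24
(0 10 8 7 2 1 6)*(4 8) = (0 10 4 8 7 2 1 6) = [10, 6, 1, 3, 8, 5, 0, 2, 7, 9, 4]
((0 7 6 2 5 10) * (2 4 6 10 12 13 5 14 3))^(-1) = (0 10 7)(2 3 14)(4 6)(5 13 12)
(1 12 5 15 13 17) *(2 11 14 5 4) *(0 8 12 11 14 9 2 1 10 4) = (0 8 12)(1 11 9 2 14 5 15 13 17 10 4) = [8, 11, 14, 3, 1, 15, 6, 7, 12, 2, 4, 9, 0, 17, 5, 13, 16, 10]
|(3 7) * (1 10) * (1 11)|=|(1 10 11)(3 7)|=6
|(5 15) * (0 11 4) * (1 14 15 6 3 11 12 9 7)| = |(0 12 9 7 1 14 15 5 6 3 11 4)| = 12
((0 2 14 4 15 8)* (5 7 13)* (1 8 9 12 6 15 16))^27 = ((0 2 14 4 16 1 8)(5 7 13)(6 15 9 12))^27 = (0 8 1 16 4 14 2)(6 12 9 15)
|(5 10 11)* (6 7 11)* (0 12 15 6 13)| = |(0 12 15 6 7 11 5 10 13)| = 9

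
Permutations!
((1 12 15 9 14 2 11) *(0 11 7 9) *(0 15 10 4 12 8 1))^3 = (15)(0 11)(1 8)(2 14 9 7)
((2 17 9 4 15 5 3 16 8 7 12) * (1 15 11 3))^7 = ((1 15 5)(2 17 9 4 11 3 16 8 7 12))^7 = (1 15 5)(2 8 11 17 7 3 9 12 16 4)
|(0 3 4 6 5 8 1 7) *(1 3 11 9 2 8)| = |(0 11 9 2 8 3 4 6 5 1 7)| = 11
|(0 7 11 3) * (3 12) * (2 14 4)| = 15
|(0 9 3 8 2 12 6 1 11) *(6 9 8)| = 9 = |(0 8 2 12 9 3 6 1 11)|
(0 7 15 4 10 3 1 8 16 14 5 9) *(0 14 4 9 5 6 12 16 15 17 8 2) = (0 7 17 8 15 9 14 6 12 16 4 10 3 1 2) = [7, 2, 0, 1, 10, 5, 12, 17, 15, 14, 3, 11, 16, 13, 6, 9, 4, 8]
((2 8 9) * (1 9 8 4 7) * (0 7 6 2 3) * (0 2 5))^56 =(0 1 3 4 5 7 9 2 6)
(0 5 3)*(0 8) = (0 5 3 8) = [5, 1, 2, 8, 4, 3, 6, 7, 0]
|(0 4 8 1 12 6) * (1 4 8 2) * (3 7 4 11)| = |(0 8 11 3 7 4 2 1 12 6)| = 10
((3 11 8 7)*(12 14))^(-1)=((3 11 8 7)(12 14))^(-1)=(3 7 8 11)(12 14)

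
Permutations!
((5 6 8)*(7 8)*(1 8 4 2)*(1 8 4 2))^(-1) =(1 4)(2 7 6 5 8)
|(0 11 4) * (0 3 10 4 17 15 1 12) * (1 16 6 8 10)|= |(0 11 17 15 16 6 8 10 4 3 1 12)|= 12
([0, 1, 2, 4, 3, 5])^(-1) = (5)(3 4)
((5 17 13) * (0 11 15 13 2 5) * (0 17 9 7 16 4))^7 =((0 11 15 13 17 2 5 9 7 16 4))^7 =(0 9 13 4 5 15 16 2 11 7 17)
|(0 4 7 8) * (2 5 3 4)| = 7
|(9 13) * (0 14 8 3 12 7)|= 6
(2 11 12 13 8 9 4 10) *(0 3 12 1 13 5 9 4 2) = (0 3 12 5 9 2 11 1 13 8 4 10) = [3, 13, 11, 12, 10, 9, 6, 7, 4, 2, 0, 1, 5, 8]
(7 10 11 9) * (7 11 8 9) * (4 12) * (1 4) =(1 4 12)(7 10 8 9 11) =[0, 4, 2, 3, 12, 5, 6, 10, 9, 11, 8, 7, 1]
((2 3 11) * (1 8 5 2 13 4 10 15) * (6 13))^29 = (1 13 2 15 6 5 10 11 8 4 3)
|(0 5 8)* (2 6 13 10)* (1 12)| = |(0 5 8)(1 12)(2 6 13 10)| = 12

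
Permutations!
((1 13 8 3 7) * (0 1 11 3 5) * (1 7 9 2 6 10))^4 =(0 9 1)(2 13 7)(3 10 5)(6 8 11)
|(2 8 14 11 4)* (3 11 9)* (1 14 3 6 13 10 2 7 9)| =10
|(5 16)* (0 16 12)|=4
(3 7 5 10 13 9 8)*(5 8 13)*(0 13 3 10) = (0 13 9 3 7 8 10 5) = [13, 1, 2, 7, 4, 0, 6, 8, 10, 3, 5, 11, 12, 9]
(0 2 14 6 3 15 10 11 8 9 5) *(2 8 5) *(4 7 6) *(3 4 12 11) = (0 8 9 2 14 12 11 5)(3 15 10)(4 7 6) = [8, 1, 14, 15, 7, 0, 4, 6, 9, 2, 3, 5, 11, 13, 12, 10]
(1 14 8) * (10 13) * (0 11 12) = (0 11 12)(1 14 8)(10 13) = [11, 14, 2, 3, 4, 5, 6, 7, 1, 9, 13, 12, 0, 10, 8]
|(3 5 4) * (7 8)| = 6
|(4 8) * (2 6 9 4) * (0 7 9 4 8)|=7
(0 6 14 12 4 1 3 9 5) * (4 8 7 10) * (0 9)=(0 6 14 12 8 7 10 4 1 3)(5 9)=[6, 3, 2, 0, 1, 9, 14, 10, 7, 5, 4, 11, 8, 13, 12]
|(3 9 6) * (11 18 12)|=|(3 9 6)(11 18 12)|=3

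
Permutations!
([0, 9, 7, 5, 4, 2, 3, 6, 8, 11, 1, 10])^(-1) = (1 10 11 9)(2 5 3 6 7)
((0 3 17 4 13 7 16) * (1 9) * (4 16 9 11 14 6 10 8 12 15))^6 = ((0 3 17 16)(1 11 14 6 10 8 12 15 4 13 7 9))^6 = (0 17)(1 12)(3 16)(4 14)(6 13)(7 10)(8 9)(11 15)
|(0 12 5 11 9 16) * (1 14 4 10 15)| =|(0 12 5 11 9 16)(1 14 4 10 15)| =30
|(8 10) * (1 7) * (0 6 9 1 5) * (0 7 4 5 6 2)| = |(0 2)(1 4 5 7 6 9)(8 10)| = 6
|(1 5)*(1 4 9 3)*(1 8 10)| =|(1 5 4 9 3 8 10)| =7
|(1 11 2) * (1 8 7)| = |(1 11 2 8 7)| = 5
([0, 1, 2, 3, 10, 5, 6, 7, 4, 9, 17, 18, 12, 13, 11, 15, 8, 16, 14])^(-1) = [0, 1, 2, 3, 8, 5, 6, 7, 16, 9, 4, 14, 12, 13, 18, 15, 17, 10, 11]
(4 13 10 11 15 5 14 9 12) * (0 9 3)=(0 9 12 4 13 10 11 15 5 14 3)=[9, 1, 2, 0, 13, 14, 6, 7, 8, 12, 11, 15, 4, 10, 3, 5]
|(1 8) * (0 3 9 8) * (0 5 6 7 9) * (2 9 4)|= |(0 3)(1 5 6 7 4 2 9 8)|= 8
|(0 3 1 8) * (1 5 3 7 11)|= 10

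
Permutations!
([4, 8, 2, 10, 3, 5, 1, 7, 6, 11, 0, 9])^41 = (0 4 3 10)(1 6 8)(9 11)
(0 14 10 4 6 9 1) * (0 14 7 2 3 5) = (0 7 2 3 5)(1 14 10 4 6 9) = [7, 14, 3, 5, 6, 0, 9, 2, 8, 1, 4, 11, 12, 13, 10]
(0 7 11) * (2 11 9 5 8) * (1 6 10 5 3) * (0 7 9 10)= (0 9 3 1 6)(2 11 7 10 5 8)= [9, 6, 11, 1, 4, 8, 0, 10, 2, 3, 5, 7]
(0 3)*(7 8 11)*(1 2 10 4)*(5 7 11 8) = (11)(0 3)(1 2 10 4)(5 7) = [3, 2, 10, 0, 1, 7, 6, 5, 8, 9, 4, 11]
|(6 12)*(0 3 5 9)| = 4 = |(0 3 5 9)(6 12)|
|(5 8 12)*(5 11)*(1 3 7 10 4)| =20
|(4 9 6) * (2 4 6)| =|(2 4 9)| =3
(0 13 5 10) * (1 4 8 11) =(0 13 5 10)(1 4 8 11) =[13, 4, 2, 3, 8, 10, 6, 7, 11, 9, 0, 1, 12, 5]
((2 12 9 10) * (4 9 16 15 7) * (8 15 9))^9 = (2 10 9 16 12)(4 8 15 7) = ((2 12 16 9 10)(4 8 15 7))^9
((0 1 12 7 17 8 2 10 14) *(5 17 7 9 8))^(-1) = (0 14 10 2 8 9 12 1)(5 17)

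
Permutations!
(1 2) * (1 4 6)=[0, 2, 4, 3, 6, 5, 1]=(1 2 4 6)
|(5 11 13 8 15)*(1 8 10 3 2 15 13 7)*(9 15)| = |(1 8 13 10 3 2 9 15 5 11 7)| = 11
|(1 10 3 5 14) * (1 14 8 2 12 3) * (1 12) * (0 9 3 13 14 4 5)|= |(0 9 3)(1 10 12 13 14 4 5 8 2)|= 9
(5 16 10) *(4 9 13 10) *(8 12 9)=[0, 1, 2, 3, 8, 16, 6, 7, 12, 13, 5, 11, 9, 10, 14, 15, 4]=(4 8 12 9 13 10 5 16)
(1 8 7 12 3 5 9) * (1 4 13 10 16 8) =(3 5 9 4 13 10 16 8 7 12) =[0, 1, 2, 5, 13, 9, 6, 12, 7, 4, 16, 11, 3, 10, 14, 15, 8]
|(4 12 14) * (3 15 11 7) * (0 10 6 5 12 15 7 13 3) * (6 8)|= 13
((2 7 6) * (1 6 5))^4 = (1 5 7 2 6)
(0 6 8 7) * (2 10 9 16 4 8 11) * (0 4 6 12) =[12, 1, 10, 3, 8, 5, 11, 4, 7, 16, 9, 2, 0, 13, 14, 15, 6] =(0 12)(2 10 9 16 6 11)(4 8 7)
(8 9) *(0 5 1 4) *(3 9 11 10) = [5, 4, 2, 9, 0, 1, 6, 7, 11, 8, 3, 10] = (0 5 1 4)(3 9 8 11 10)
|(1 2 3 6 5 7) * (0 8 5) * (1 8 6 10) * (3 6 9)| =21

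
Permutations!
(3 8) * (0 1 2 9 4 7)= [1, 2, 9, 8, 7, 5, 6, 0, 3, 4]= (0 1 2 9 4 7)(3 8)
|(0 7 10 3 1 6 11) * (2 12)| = 14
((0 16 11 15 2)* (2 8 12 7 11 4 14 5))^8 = (0 4 5)(2 16 14)(7 8 11 12 15)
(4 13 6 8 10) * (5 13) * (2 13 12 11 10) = (2 13 6 8)(4 5 12 11 10) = [0, 1, 13, 3, 5, 12, 8, 7, 2, 9, 4, 10, 11, 6]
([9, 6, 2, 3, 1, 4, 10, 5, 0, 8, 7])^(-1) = [8, 4, 2, 3, 5, 7, 1, 10, 9, 0, 6]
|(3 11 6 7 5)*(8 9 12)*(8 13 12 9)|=|(3 11 6 7 5)(12 13)|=10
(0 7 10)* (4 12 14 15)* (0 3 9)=(0 7 10 3 9)(4 12 14 15)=[7, 1, 2, 9, 12, 5, 6, 10, 8, 0, 3, 11, 14, 13, 15, 4]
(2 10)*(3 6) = (2 10)(3 6) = [0, 1, 10, 6, 4, 5, 3, 7, 8, 9, 2]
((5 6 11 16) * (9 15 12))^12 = ((5 6 11 16)(9 15 12))^12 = (16)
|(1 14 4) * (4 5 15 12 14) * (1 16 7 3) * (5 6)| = 5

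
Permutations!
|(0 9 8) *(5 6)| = |(0 9 8)(5 6)| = 6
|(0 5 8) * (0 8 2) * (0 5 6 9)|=|(0 6 9)(2 5)|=6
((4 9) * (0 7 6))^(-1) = (0 6 7)(4 9)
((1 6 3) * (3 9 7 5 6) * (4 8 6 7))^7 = (1 3)(4 9 6 8)(5 7)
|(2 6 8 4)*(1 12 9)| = |(1 12 9)(2 6 8 4)| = 12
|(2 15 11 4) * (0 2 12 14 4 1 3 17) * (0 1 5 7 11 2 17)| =12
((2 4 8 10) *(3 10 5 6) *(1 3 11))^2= ((1 3 10 2 4 8 5 6 11))^2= (1 10 4 5 11 3 2 8 6)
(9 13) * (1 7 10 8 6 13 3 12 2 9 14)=(1 7 10 8 6 13 14)(2 9 3 12)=[0, 7, 9, 12, 4, 5, 13, 10, 6, 3, 8, 11, 2, 14, 1]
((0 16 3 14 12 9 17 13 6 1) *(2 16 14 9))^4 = (0 16 13 14 3 6 12 9 1 2 17)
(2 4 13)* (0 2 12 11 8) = (0 2 4 13 12 11 8) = [2, 1, 4, 3, 13, 5, 6, 7, 0, 9, 10, 8, 11, 12]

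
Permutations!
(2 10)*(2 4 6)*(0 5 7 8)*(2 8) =(0 5 7 2 10 4 6 8) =[5, 1, 10, 3, 6, 7, 8, 2, 0, 9, 4]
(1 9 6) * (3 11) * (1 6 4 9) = (3 11)(4 9) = [0, 1, 2, 11, 9, 5, 6, 7, 8, 4, 10, 3]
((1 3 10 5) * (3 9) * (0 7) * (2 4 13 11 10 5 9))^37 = ((0 7)(1 2 4 13 11 10 9 3 5))^37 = (0 7)(1 2 4 13 11 10 9 3 5)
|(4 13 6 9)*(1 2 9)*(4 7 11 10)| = |(1 2 9 7 11 10 4 13 6)| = 9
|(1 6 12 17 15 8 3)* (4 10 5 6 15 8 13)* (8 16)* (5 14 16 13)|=|(1 15 5 6 12 17 13 4 10 14 16 8 3)|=13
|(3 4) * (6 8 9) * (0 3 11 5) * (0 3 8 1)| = |(0 8 9 6 1)(3 4 11 5)| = 20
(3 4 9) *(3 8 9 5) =(3 4 5)(8 9) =[0, 1, 2, 4, 5, 3, 6, 7, 9, 8]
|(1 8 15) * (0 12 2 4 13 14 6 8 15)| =|(0 12 2 4 13 14 6 8)(1 15)| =8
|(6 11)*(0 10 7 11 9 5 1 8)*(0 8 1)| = 7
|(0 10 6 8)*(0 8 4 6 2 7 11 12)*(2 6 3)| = 9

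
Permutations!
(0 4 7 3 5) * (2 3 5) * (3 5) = (0 4 7 3 2 5) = [4, 1, 5, 2, 7, 0, 6, 3]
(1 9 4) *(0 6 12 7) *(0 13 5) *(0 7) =(0 6 12)(1 9 4)(5 7 13) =[6, 9, 2, 3, 1, 7, 12, 13, 8, 4, 10, 11, 0, 5]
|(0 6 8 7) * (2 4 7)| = |(0 6 8 2 4 7)| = 6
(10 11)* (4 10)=[0, 1, 2, 3, 10, 5, 6, 7, 8, 9, 11, 4]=(4 10 11)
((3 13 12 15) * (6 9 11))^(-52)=((3 13 12 15)(6 9 11))^(-52)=(15)(6 11 9)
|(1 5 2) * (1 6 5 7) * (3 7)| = 3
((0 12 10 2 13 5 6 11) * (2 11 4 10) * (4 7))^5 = (0 6)(2 4)(5 11)(7 12)(10 13)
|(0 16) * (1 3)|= |(0 16)(1 3)|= 2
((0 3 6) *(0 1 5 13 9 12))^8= (13)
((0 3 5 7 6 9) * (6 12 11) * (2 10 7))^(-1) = (0 9 6 11 12 7 10 2 5 3)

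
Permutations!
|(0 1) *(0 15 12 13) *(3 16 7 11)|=|(0 1 15 12 13)(3 16 7 11)|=20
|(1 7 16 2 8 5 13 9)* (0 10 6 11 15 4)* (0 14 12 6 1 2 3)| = |(0 10 1 7 16 3)(2 8 5 13 9)(4 14 12 6 11 15)| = 30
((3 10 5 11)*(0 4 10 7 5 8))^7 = (0 8 10 4)(3 11 5 7)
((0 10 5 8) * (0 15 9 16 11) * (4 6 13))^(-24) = (16)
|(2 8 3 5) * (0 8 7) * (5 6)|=|(0 8 3 6 5 2 7)|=7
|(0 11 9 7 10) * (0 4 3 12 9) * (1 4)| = 14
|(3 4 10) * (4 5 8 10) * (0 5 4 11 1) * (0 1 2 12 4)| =|(0 5 8 10 3)(2 12 4 11)| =20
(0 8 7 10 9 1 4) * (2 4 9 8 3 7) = (0 3 7 10 8 2 4)(1 9) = [3, 9, 4, 7, 0, 5, 6, 10, 2, 1, 8]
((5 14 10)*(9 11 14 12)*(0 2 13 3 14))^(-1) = (0 11 9 12 5 10 14 3 13 2) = ((0 2 13 3 14 10 5 12 9 11))^(-1)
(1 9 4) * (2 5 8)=[0, 9, 5, 3, 1, 8, 6, 7, 2, 4]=(1 9 4)(2 5 8)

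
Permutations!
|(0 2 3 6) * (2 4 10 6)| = 4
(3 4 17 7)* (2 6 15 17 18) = (2 6 15 17 7 3 4 18) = [0, 1, 6, 4, 18, 5, 15, 3, 8, 9, 10, 11, 12, 13, 14, 17, 16, 7, 2]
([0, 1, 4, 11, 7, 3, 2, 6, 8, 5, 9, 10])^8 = (3 9 11 5 10)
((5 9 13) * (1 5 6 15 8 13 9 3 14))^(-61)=(1 14 3 5)(6 13 8 15)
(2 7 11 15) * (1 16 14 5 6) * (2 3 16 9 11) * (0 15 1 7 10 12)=(0 15 3 16 14 5 6 7 2 10 12)(1 9 11)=[15, 9, 10, 16, 4, 6, 7, 2, 8, 11, 12, 1, 0, 13, 5, 3, 14]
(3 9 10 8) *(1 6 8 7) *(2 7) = (1 6 8 3 9 10 2 7) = [0, 6, 7, 9, 4, 5, 8, 1, 3, 10, 2]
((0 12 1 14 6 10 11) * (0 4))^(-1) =(0 4 11 10 6 14 1 12) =((0 12 1 14 6 10 11 4))^(-1)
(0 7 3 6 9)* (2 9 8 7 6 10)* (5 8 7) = [6, 1, 9, 10, 4, 8, 7, 3, 5, 0, 2] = (0 6 7 3 10 2 9)(5 8)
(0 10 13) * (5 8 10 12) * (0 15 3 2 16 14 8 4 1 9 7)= (0 12 5 4 1 9 7)(2 16 14 8 10 13 15 3)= [12, 9, 16, 2, 1, 4, 6, 0, 10, 7, 13, 11, 5, 15, 8, 3, 14]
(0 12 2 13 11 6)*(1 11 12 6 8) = (0 6)(1 11 8)(2 13 12) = [6, 11, 13, 3, 4, 5, 0, 7, 1, 9, 10, 8, 2, 12]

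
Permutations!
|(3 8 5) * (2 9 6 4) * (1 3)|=4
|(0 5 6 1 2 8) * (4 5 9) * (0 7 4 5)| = |(0 9 5 6 1 2 8 7 4)| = 9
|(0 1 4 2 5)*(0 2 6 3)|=10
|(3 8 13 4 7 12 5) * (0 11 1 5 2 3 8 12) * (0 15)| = |(0 11 1 5 8 13 4 7 15)(2 3 12)| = 9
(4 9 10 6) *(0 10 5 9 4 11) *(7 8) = (0 10 6 11)(5 9)(7 8) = [10, 1, 2, 3, 4, 9, 11, 8, 7, 5, 6, 0]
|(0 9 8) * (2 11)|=6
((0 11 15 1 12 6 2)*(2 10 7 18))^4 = (0 12 18 15 10)(1 7 11 6 2)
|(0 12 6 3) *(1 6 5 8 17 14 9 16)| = |(0 12 5 8 17 14 9 16 1 6 3)| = 11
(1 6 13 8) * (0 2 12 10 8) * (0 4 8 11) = (0 2 12 10 11)(1 6 13 4 8) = [2, 6, 12, 3, 8, 5, 13, 7, 1, 9, 11, 0, 10, 4]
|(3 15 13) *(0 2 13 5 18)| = |(0 2 13 3 15 5 18)| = 7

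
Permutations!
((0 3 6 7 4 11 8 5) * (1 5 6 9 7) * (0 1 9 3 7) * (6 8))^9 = (0 11)(1 5)(4 9)(6 7)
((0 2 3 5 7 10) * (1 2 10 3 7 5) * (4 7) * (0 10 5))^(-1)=((10)(0 5)(1 2 4 7 3))^(-1)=(10)(0 5)(1 3 7 4 2)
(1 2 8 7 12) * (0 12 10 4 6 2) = (0 12 1)(2 8 7 10 4 6) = [12, 0, 8, 3, 6, 5, 2, 10, 7, 9, 4, 11, 1]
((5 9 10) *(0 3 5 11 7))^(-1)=((0 3 5 9 10 11 7))^(-1)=(0 7 11 10 9 5 3)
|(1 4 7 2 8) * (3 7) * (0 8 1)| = 10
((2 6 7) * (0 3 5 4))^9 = (7)(0 3 5 4)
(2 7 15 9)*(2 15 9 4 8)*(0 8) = (0 8 2 7 9 15 4) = [8, 1, 7, 3, 0, 5, 6, 9, 2, 15, 10, 11, 12, 13, 14, 4]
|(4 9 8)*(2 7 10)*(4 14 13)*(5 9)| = |(2 7 10)(4 5 9 8 14 13)| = 6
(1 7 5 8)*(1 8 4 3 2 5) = (8)(1 7)(2 5 4 3) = [0, 7, 5, 2, 3, 4, 6, 1, 8]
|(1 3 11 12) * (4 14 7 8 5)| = 20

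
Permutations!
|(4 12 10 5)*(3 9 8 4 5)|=|(3 9 8 4 12 10)|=6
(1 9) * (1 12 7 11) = [0, 9, 2, 3, 4, 5, 6, 11, 8, 12, 10, 1, 7] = (1 9 12 7 11)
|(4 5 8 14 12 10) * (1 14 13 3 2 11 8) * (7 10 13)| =|(1 14 12 13 3 2 11 8 7 10 4 5)| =12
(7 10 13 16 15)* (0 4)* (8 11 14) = (0 4)(7 10 13 16 15)(8 11 14) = [4, 1, 2, 3, 0, 5, 6, 10, 11, 9, 13, 14, 12, 16, 8, 7, 15]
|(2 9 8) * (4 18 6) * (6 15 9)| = 7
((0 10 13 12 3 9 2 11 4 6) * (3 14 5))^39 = ((0 10 13 12 14 5 3 9 2 11 4 6))^39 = (0 12 3 11)(2 6 13 5)(4 10 14 9)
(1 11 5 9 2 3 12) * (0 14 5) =(0 14 5 9 2 3 12 1 11) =[14, 11, 3, 12, 4, 9, 6, 7, 8, 2, 10, 0, 1, 13, 5]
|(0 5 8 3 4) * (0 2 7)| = |(0 5 8 3 4 2 7)| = 7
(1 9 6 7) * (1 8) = (1 9 6 7 8) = [0, 9, 2, 3, 4, 5, 7, 8, 1, 6]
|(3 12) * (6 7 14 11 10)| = |(3 12)(6 7 14 11 10)| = 10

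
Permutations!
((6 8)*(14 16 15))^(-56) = ((6 8)(14 16 15))^(-56) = (14 16 15)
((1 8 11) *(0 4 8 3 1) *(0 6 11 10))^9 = (0 4 8 10)(1 3)(6 11)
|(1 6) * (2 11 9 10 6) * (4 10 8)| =8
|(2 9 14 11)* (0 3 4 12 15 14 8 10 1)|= 12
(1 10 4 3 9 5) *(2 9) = (1 10 4 3 2 9 5) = [0, 10, 9, 2, 3, 1, 6, 7, 8, 5, 4]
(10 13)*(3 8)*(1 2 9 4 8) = (1 2 9 4 8 3)(10 13) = [0, 2, 9, 1, 8, 5, 6, 7, 3, 4, 13, 11, 12, 10]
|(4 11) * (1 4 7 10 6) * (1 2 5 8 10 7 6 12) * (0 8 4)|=|(0 8 10 12 1)(2 5 4 11 6)|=5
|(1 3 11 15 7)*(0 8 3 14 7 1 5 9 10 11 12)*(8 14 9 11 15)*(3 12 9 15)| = |(0 14 7 5 11 8 12)(1 15)(3 9 10)| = 42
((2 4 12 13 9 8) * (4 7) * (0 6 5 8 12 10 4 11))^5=(0 7 8 6 11 2 5)(4 10)(9 13 12)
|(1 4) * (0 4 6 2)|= 5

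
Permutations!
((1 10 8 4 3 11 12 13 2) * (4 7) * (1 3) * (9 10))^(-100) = (13)(1 10 7)(4 9 8)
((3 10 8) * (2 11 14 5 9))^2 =(2 14 9 11 5)(3 8 10)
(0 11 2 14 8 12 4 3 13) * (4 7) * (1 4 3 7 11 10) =(0 10 1 4 7 3 13)(2 14 8 12 11) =[10, 4, 14, 13, 7, 5, 6, 3, 12, 9, 1, 2, 11, 0, 8]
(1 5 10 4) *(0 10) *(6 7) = (0 10 4 1 5)(6 7) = [10, 5, 2, 3, 1, 0, 7, 6, 8, 9, 4]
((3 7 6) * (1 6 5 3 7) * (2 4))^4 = (1 3 5 7 6)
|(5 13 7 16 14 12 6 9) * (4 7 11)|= |(4 7 16 14 12 6 9 5 13 11)|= 10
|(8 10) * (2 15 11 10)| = 5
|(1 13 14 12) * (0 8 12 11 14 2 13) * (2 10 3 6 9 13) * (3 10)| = 4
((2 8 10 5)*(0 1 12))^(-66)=(12)(2 10)(5 8)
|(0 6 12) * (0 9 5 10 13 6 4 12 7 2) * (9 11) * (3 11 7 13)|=|(0 4 12 7 2)(3 11 9 5 10)(6 13)|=10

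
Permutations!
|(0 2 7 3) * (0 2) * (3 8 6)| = |(2 7 8 6 3)| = 5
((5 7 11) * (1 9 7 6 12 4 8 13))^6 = (1 12 7 8 5)(4 11 13 6 9)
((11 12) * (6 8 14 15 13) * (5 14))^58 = ((5 14 15 13 6 8)(11 12))^58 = (5 6 15)(8 13 14)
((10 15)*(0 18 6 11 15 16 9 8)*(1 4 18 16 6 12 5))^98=(0 9)(1 12 4 5 18)(6 15)(8 16)(10 11)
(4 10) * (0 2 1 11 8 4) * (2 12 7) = [12, 11, 1, 3, 10, 5, 6, 2, 4, 9, 0, 8, 7] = (0 12 7 2 1 11 8 4 10)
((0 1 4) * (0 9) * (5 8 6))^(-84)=(9)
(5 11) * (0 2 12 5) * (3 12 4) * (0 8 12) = (0 2 4 3)(5 11 8 12) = [2, 1, 4, 0, 3, 11, 6, 7, 12, 9, 10, 8, 5]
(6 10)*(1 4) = [0, 4, 2, 3, 1, 5, 10, 7, 8, 9, 6] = (1 4)(6 10)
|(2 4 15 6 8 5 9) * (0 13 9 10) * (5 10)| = |(0 13 9 2 4 15 6 8 10)| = 9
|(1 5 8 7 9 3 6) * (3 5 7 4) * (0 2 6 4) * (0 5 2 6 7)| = |(0 6 1)(2 7 9)(3 4)(5 8)| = 6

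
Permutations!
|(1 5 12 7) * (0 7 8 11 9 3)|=9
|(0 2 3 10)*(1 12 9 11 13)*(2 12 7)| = |(0 12 9 11 13 1 7 2 3 10)| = 10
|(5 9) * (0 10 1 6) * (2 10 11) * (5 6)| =|(0 11 2 10 1 5 9 6)| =8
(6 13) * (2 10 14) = (2 10 14)(6 13) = [0, 1, 10, 3, 4, 5, 13, 7, 8, 9, 14, 11, 12, 6, 2]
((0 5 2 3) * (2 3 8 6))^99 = (8)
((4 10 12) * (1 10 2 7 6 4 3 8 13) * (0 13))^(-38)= (0 12 13 3 1 8 10)(2 6)(4 7)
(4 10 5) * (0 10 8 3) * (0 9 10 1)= (0 1)(3 9 10 5 4 8)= [1, 0, 2, 9, 8, 4, 6, 7, 3, 10, 5]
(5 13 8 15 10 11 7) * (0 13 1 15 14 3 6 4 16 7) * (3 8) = (0 13 3 6 4 16 7 5 1 15 10 11)(8 14) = [13, 15, 2, 6, 16, 1, 4, 5, 14, 9, 11, 0, 12, 3, 8, 10, 7]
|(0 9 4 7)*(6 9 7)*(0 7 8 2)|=3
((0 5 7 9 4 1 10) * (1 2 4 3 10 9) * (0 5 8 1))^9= (0 8 1 9 3 10 5 7)(2 4)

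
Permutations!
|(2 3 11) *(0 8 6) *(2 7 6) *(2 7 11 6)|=6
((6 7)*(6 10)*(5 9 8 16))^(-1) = ((5 9 8 16)(6 7 10))^(-1) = (5 16 8 9)(6 10 7)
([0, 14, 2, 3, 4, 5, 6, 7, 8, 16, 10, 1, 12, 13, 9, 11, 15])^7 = [0, 14, 2, 3, 4, 5, 6, 7, 8, 16, 10, 1, 12, 13, 9, 11, 15]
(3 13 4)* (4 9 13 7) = [0, 1, 2, 7, 3, 5, 6, 4, 8, 13, 10, 11, 12, 9] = (3 7 4)(9 13)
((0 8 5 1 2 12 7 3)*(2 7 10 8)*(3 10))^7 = ((0 2 12 3)(1 7 10 8 5))^7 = (0 3 12 2)(1 10 5 7 8)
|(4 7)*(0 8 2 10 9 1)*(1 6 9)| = |(0 8 2 10 1)(4 7)(6 9)| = 10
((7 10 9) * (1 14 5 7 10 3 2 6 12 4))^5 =(1 2 14 6 5 12 7 4 3)(9 10)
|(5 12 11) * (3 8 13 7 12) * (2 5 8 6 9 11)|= 10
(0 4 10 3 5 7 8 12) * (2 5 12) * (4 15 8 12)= [15, 1, 5, 4, 10, 7, 6, 12, 2, 9, 3, 11, 0, 13, 14, 8]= (0 15 8 2 5 7 12)(3 4 10)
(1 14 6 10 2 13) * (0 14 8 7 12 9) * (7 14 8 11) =(0 8 14 6 10 2 13 1 11 7 12 9) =[8, 11, 13, 3, 4, 5, 10, 12, 14, 0, 2, 7, 9, 1, 6]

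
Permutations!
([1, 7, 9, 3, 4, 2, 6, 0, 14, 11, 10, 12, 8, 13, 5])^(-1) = (0 7 1)(2 5 14 8 12 11 9)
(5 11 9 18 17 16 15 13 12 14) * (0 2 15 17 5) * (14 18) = [2, 1, 15, 3, 4, 11, 6, 7, 8, 14, 10, 9, 18, 12, 0, 13, 17, 16, 5] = (0 2 15 13 12 18 5 11 9 14)(16 17)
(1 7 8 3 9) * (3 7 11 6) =(1 11 6 3 9)(7 8) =[0, 11, 2, 9, 4, 5, 3, 8, 7, 1, 10, 6]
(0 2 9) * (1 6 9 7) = (0 2 7 1 6 9) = [2, 6, 7, 3, 4, 5, 9, 1, 8, 0]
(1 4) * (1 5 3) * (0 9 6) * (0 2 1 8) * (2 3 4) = (0 9 6 3 8)(1 2)(4 5) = [9, 2, 1, 8, 5, 4, 3, 7, 0, 6]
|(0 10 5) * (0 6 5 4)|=6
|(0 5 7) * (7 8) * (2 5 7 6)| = 4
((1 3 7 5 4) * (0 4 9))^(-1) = (0 9 5 7 3 1 4)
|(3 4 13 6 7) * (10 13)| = 6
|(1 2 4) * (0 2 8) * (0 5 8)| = |(0 2 4 1)(5 8)| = 4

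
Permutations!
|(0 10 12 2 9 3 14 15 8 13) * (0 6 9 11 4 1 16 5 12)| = 14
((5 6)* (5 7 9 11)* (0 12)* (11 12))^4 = ((0 11 5 6 7 9 12))^4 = (0 7 11 9 5 12 6)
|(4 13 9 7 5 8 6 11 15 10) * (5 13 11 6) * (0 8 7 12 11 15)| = 24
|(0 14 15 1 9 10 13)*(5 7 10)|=9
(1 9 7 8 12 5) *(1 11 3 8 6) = (1 9 7 6)(3 8 12 5 11) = [0, 9, 2, 8, 4, 11, 1, 6, 12, 7, 10, 3, 5]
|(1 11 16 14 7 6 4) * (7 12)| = 8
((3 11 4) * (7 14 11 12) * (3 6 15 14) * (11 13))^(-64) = ((3 12 7)(4 6 15 14 13 11))^(-64) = (3 7 12)(4 15 13)(6 14 11)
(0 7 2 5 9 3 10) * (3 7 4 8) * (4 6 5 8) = [6, 1, 8, 10, 4, 9, 5, 2, 3, 7, 0] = (0 6 5 9 7 2 8 3 10)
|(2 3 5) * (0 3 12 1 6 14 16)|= 9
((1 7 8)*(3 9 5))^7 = ((1 7 8)(3 9 5))^7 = (1 7 8)(3 9 5)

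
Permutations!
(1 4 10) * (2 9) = (1 4 10)(2 9) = [0, 4, 9, 3, 10, 5, 6, 7, 8, 2, 1]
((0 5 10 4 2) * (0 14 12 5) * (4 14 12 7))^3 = ((2 12 5 10 14 7 4))^3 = (2 10 4 5 7 12 14)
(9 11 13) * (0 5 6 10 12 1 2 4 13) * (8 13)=(0 5 6 10 12 1 2 4 8 13 9 11)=[5, 2, 4, 3, 8, 6, 10, 7, 13, 11, 12, 0, 1, 9]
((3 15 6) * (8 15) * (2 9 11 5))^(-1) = (2 5 11 9)(3 6 15 8)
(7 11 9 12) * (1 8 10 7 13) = (1 8 10 7 11 9 12 13) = [0, 8, 2, 3, 4, 5, 6, 11, 10, 12, 7, 9, 13, 1]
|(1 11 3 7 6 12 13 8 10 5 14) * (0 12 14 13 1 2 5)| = 13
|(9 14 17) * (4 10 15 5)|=12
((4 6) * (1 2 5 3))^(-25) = (1 3 5 2)(4 6)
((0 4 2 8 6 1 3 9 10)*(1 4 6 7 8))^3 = ((0 6 4 2 1 3 9 10)(7 8))^3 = (0 2 9 6 1 10 4 3)(7 8)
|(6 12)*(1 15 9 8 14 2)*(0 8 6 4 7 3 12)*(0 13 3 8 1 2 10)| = |(0 1 15 9 6 13 3 12 4 7 8 14 10)| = 13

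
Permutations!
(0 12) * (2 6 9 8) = [12, 1, 6, 3, 4, 5, 9, 7, 2, 8, 10, 11, 0] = (0 12)(2 6 9 8)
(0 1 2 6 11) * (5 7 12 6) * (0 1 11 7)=(0 11 1 2 5)(6 7 12)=[11, 2, 5, 3, 4, 0, 7, 12, 8, 9, 10, 1, 6]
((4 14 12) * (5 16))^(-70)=(16)(4 12 14)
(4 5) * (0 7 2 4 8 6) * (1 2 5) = [7, 2, 4, 3, 1, 8, 0, 5, 6] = (0 7 5 8 6)(1 2 4)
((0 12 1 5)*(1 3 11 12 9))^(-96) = ((0 9 1 5)(3 11 12))^(-96) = (12)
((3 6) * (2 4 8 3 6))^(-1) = ((2 4 8 3))^(-1) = (2 3 8 4)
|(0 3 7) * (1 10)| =6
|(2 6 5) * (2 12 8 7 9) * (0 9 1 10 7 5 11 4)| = |(0 9 2 6 11 4)(1 10 7)(5 12 8)| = 6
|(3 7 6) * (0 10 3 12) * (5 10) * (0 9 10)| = 6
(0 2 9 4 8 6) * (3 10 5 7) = (0 2 9 4 8 6)(3 10 5 7) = [2, 1, 9, 10, 8, 7, 0, 3, 6, 4, 5]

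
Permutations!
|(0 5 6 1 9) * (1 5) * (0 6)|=5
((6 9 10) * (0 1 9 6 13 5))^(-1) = (0 5 13 10 9 1)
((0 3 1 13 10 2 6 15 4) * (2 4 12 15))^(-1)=((0 3 1 13 10 4)(2 6)(12 15))^(-1)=(0 4 10 13 1 3)(2 6)(12 15)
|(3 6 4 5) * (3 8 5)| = 6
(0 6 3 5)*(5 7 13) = (0 6 3 7 13 5) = [6, 1, 2, 7, 4, 0, 3, 13, 8, 9, 10, 11, 12, 5]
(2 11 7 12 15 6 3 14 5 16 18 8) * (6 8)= (2 11 7 12 15 8)(3 14 5 16 18 6)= [0, 1, 11, 14, 4, 16, 3, 12, 2, 9, 10, 7, 15, 13, 5, 8, 18, 17, 6]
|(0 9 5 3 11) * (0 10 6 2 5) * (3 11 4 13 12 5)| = |(0 9)(2 3 4 13 12 5 11 10 6)| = 18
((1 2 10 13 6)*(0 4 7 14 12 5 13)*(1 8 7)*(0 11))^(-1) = (0 11 10 2 1 4)(5 12 14 7 8 6 13)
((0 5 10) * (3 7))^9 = ((0 5 10)(3 7))^9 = (10)(3 7)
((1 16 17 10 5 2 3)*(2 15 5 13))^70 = ((1 16 17 10 13 2 3)(5 15))^70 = (17)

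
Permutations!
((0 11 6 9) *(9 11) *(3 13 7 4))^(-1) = ((0 9)(3 13 7 4)(6 11))^(-1) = (0 9)(3 4 7 13)(6 11)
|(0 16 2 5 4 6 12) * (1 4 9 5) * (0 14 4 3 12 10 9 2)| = |(0 16)(1 3 12 14 4 6 10 9 5 2)| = 10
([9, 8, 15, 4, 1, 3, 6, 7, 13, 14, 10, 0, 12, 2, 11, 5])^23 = [11, 4, 13, 5, 3, 15, 6, 7, 1, 0, 10, 14, 12, 8, 9, 2]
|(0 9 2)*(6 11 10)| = |(0 9 2)(6 11 10)| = 3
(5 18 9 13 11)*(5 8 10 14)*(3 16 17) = (3 16 17)(5 18 9 13 11 8 10 14) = [0, 1, 2, 16, 4, 18, 6, 7, 10, 13, 14, 8, 12, 11, 5, 15, 17, 3, 9]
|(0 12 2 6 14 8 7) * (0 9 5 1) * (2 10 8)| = |(0 12 10 8 7 9 5 1)(2 6 14)| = 24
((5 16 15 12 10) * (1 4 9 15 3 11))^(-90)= (16)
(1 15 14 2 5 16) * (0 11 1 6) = [11, 15, 5, 3, 4, 16, 0, 7, 8, 9, 10, 1, 12, 13, 2, 14, 6] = (0 11 1 15 14 2 5 16 6)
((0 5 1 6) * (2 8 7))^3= (8)(0 6 1 5)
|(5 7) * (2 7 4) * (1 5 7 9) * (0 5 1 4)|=6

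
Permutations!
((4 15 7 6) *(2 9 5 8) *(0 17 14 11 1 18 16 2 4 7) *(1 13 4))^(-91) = ((0 17 14 11 13 4 15)(1 18 16 2 9 5 8)(6 7))^(-91) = (18)(6 7)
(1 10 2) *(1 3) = [0, 10, 3, 1, 4, 5, 6, 7, 8, 9, 2] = (1 10 2 3)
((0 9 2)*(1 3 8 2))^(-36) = (9)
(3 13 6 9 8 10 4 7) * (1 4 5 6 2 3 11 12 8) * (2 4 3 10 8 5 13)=(1 3 2 10 13 4 7 11 12 5 6 9)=[0, 3, 10, 2, 7, 6, 9, 11, 8, 1, 13, 12, 5, 4]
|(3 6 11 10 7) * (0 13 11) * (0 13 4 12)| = |(0 4 12)(3 6 13 11 10 7)| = 6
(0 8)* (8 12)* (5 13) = (0 12 8)(5 13) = [12, 1, 2, 3, 4, 13, 6, 7, 0, 9, 10, 11, 8, 5]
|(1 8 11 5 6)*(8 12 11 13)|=|(1 12 11 5 6)(8 13)|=10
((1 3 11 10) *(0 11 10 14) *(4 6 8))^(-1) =(0 14 11)(1 10 3)(4 8 6)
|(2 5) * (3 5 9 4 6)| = |(2 9 4 6 3 5)| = 6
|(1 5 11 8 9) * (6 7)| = 10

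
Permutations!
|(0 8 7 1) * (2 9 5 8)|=|(0 2 9 5 8 7 1)|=7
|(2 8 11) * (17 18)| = 6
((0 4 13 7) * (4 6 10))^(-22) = (0 10 13)(4 7 6) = ((0 6 10 4 13 7))^(-22)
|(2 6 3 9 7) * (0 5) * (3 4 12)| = |(0 5)(2 6 4 12 3 9 7)| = 14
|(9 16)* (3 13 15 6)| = 4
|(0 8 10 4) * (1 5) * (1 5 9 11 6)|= |(0 8 10 4)(1 9 11 6)|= 4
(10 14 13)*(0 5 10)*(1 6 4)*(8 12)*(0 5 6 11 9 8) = (0 6 4 1 11 9 8 12)(5 10 14 13) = [6, 11, 2, 3, 1, 10, 4, 7, 12, 8, 14, 9, 0, 5, 13]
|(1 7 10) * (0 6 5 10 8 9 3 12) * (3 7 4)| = |(0 6 5 10 1 4 3 12)(7 8 9)| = 24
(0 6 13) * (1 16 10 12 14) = [6, 16, 2, 3, 4, 5, 13, 7, 8, 9, 12, 11, 14, 0, 1, 15, 10] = (0 6 13)(1 16 10 12 14)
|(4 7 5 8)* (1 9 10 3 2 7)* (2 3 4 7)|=12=|(1 9 10 4)(5 8 7)|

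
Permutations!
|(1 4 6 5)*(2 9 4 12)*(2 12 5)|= |(12)(1 5)(2 9 4 6)|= 4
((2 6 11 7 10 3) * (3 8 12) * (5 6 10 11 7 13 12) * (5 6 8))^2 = ((2 10 5 8 6 7 11 13 12 3))^2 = (2 5 6 11 12)(3 10 8 7 13)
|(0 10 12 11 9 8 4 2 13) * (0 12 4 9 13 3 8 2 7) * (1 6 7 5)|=|(0 10 4 5 1 6 7)(2 3 8 9)(11 13 12)|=84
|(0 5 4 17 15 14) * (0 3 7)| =|(0 5 4 17 15 14 3 7)| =8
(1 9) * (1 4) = (1 9 4) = [0, 9, 2, 3, 1, 5, 6, 7, 8, 4]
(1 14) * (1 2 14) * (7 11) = (2 14)(7 11) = [0, 1, 14, 3, 4, 5, 6, 11, 8, 9, 10, 7, 12, 13, 2]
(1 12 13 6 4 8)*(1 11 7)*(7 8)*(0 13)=(0 13 6 4 7 1 12)(8 11)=[13, 12, 2, 3, 7, 5, 4, 1, 11, 9, 10, 8, 0, 6]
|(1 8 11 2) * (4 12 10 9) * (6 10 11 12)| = |(1 8 12 11 2)(4 6 10 9)| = 20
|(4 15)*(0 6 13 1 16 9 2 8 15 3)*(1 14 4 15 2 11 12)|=30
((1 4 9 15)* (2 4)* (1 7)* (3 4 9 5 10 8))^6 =(1 2 9 15 7)(3 4 5 10 8)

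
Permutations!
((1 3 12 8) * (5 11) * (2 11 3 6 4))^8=((1 6 4 2 11 5 3 12 8))^8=(1 8 12 3 5 11 2 4 6)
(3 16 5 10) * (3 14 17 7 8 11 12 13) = (3 16 5 10 14 17 7 8 11 12 13) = [0, 1, 2, 16, 4, 10, 6, 8, 11, 9, 14, 12, 13, 3, 17, 15, 5, 7]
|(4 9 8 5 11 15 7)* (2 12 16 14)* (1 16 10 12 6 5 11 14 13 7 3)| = |(1 16 13 7 4 9 8 11 15 3)(2 6 5 14)(10 12)| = 20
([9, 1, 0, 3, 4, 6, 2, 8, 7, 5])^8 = [6, 1, 5, 3, 4, 0, 9, 7, 8, 2]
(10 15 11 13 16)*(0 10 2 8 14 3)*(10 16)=(0 16 2 8 14 3)(10 15 11 13)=[16, 1, 8, 0, 4, 5, 6, 7, 14, 9, 15, 13, 12, 10, 3, 11, 2]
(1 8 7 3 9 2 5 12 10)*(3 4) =(1 8 7 4 3 9 2 5 12 10) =[0, 8, 5, 9, 3, 12, 6, 4, 7, 2, 1, 11, 10]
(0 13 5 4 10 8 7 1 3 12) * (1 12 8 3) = [13, 1, 2, 8, 10, 4, 6, 12, 7, 9, 3, 11, 0, 5] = (0 13 5 4 10 3 8 7 12)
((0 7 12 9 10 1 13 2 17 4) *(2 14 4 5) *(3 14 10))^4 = (0 3 7 14 12 4 9)(1 13 10)(2 17 5)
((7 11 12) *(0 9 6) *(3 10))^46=(0 9 6)(7 11 12)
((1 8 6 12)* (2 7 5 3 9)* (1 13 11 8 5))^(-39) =(1 9)(2 5)(3 7)(6 12 13 11 8)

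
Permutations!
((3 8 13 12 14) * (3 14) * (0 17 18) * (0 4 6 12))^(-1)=(0 13 8 3 12 6 4 18 17)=((0 17 18 4 6 12 3 8 13))^(-1)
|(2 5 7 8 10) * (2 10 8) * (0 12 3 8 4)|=15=|(0 12 3 8 4)(2 5 7)|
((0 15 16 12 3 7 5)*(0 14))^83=((0 15 16 12 3 7 5 14))^83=(0 12 5 15 3 14 16 7)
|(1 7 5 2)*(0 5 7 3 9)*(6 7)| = 6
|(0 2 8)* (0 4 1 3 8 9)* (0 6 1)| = 8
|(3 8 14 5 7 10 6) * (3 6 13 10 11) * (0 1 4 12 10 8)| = |(0 1 4 12 10 13 8 14 5 7 11 3)| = 12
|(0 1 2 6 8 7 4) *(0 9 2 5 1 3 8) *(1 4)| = 10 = |(0 3 8 7 1 5 4 9 2 6)|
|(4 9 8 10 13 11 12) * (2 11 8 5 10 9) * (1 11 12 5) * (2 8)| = |(1 11 5 10 13 2 12 4 8 9)| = 10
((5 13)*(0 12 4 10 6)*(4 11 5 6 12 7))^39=(0 10 5)(4 11 6)(7 12 13)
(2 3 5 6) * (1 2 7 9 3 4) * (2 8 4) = (1 8 4)(3 5 6 7 9) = [0, 8, 2, 5, 1, 6, 7, 9, 4, 3]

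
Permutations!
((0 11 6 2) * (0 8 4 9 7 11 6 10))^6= (0 7 8)(2 10 9)(4 6 11)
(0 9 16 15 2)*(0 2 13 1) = (0 9 16 15 13 1) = [9, 0, 2, 3, 4, 5, 6, 7, 8, 16, 10, 11, 12, 1, 14, 13, 15]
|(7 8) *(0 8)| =3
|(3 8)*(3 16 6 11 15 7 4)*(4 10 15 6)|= 12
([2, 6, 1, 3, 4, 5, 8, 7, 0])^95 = [0, 1, 2, 3, 4, 5, 6, 7, 8]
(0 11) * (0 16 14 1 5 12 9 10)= (0 11 16 14 1 5 12 9 10)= [11, 5, 2, 3, 4, 12, 6, 7, 8, 10, 0, 16, 9, 13, 1, 15, 14]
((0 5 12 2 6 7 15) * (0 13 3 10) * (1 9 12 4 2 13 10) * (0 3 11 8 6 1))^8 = (0 11 5 8 4 6 2 7 1 15 9 10 12 3 13)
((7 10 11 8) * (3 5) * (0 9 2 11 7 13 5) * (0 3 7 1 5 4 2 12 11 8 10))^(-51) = (0 1 12 7 10 9 5 11)(2 8 13 4) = ((0 9 12 11 10 1 5 7)(2 8 13 4))^(-51)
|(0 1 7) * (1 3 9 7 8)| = 4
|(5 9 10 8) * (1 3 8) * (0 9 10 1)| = 7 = |(0 9 1 3 8 5 10)|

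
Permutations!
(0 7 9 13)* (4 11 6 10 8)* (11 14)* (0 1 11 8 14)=[7, 11, 2, 3, 0, 5, 10, 9, 4, 13, 14, 6, 12, 1, 8]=(0 7 9 13 1 11 6 10 14 8 4)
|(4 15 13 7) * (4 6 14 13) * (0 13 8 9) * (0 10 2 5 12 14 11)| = |(0 13 7 6 11)(2 5 12 14 8 9 10)(4 15)| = 70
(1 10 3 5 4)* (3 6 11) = (1 10 6 11 3 5 4) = [0, 10, 2, 5, 1, 4, 11, 7, 8, 9, 6, 3]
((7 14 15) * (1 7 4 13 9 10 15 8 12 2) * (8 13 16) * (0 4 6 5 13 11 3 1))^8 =(0 16 12)(1 11 7 3 14)(2 4 8)(5 9 15)(6 13 10)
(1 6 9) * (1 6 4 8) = [0, 4, 2, 3, 8, 5, 9, 7, 1, 6] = (1 4 8)(6 9)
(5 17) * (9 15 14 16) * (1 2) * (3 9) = (1 2)(3 9 15 14 16)(5 17) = [0, 2, 1, 9, 4, 17, 6, 7, 8, 15, 10, 11, 12, 13, 16, 14, 3, 5]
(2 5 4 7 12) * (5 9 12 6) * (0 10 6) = [10, 1, 9, 3, 7, 4, 5, 0, 8, 12, 6, 11, 2] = (0 10 6 5 4 7)(2 9 12)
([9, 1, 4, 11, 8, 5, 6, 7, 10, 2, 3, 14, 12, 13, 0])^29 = (0 2 8 3 14 9 4 10 11)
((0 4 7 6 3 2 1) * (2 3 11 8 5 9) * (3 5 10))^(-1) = ((0 4 7 6 11 8 10 3 5 9 2 1))^(-1) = (0 1 2 9 5 3 10 8 11 6 7 4)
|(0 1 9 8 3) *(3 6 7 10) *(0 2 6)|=20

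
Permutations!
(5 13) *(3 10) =(3 10)(5 13) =[0, 1, 2, 10, 4, 13, 6, 7, 8, 9, 3, 11, 12, 5]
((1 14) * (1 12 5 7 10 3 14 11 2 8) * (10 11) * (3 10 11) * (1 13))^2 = (1 2 13 11 8)(3 12 7 14 5)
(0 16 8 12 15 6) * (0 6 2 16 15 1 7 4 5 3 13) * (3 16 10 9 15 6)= [6, 7, 10, 13, 5, 16, 3, 4, 12, 15, 9, 11, 1, 0, 14, 2, 8]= (0 6 3 13)(1 7 4 5 16 8 12)(2 10 9 15)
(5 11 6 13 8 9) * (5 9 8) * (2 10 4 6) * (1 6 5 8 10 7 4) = (1 6 13 8 10)(2 7 4 5 11) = [0, 6, 7, 3, 5, 11, 13, 4, 10, 9, 1, 2, 12, 8]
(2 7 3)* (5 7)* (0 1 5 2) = [1, 5, 2, 0, 4, 7, 6, 3] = (0 1 5 7 3)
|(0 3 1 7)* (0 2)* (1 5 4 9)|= 8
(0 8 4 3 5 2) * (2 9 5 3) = (0 8 4 2)(5 9) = [8, 1, 0, 3, 2, 9, 6, 7, 4, 5]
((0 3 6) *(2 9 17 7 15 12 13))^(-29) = ((0 3 6)(2 9 17 7 15 12 13))^(-29) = (0 3 6)(2 13 12 15 7 17 9)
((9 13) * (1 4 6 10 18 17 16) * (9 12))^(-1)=(1 16 17 18 10 6 4)(9 12 13)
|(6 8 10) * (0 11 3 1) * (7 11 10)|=8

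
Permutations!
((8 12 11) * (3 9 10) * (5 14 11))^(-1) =((3 9 10)(5 14 11 8 12))^(-1) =(3 10 9)(5 12 8 11 14)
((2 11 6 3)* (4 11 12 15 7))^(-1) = (2 3 6 11 4 7 15 12)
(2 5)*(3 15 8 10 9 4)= [0, 1, 5, 15, 3, 2, 6, 7, 10, 4, 9, 11, 12, 13, 14, 8]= (2 5)(3 15 8 10 9 4)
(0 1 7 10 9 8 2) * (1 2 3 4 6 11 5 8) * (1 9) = (0 2)(1 7 10)(3 4 6 11 5 8) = [2, 7, 0, 4, 6, 8, 11, 10, 3, 9, 1, 5]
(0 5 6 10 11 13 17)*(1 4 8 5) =[1, 4, 2, 3, 8, 6, 10, 7, 5, 9, 11, 13, 12, 17, 14, 15, 16, 0] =(0 1 4 8 5 6 10 11 13 17)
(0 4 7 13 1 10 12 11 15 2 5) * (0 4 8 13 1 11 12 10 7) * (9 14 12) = (0 8 13 11 15 2 5 4)(1 7)(9 14 12) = [8, 7, 5, 3, 0, 4, 6, 1, 13, 14, 10, 15, 9, 11, 12, 2]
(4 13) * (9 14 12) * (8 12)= (4 13)(8 12 9 14)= [0, 1, 2, 3, 13, 5, 6, 7, 12, 14, 10, 11, 9, 4, 8]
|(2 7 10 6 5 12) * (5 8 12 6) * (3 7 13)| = 9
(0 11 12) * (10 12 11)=(0 10 12)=[10, 1, 2, 3, 4, 5, 6, 7, 8, 9, 12, 11, 0]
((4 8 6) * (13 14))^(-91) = ((4 8 6)(13 14))^(-91) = (4 6 8)(13 14)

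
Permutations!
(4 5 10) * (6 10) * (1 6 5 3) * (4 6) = (1 4 3)(6 10) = [0, 4, 2, 1, 3, 5, 10, 7, 8, 9, 6]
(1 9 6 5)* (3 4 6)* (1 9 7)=[0, 7, 2, 4, 6, 9, 5, 1, 8, 3]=(1 7)(3 4 6 5 9)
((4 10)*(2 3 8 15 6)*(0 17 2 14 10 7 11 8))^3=((0 17 2 3)(4 7 11 8 15 6 14 10))^3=(0 3 2 17)(4 8 14 7 15 10 11 6)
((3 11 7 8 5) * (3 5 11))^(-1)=(7 11 8)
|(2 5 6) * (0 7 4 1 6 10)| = |(0 7 4 1 6 2 5 10)| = 8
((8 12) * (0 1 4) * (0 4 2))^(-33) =((0 1 2)(8 12))^(-33) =(8 12)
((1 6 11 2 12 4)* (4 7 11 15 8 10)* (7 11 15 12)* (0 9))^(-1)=(0 9)(1 4 10 8 15 7 2 11 12 6)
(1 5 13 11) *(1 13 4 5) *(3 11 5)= [0, 1, 2, 11, 3, 4, 6, 7, 8, 9, 10, 13, 12, 5]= (3 11 13 5 4)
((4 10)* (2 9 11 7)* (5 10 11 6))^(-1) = (2 7 11 4 10 5 6 9)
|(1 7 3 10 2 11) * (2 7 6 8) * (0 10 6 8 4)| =|(0 10 7 3 6 4)(1 8 2 11)| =12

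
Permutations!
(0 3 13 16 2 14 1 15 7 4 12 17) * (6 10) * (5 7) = (0 3 13 16 2 14 1 15 5 7 4 12 17)(6 10) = [3, 15, 14, 13, 12, 7, 10, 4, 8, 9, 6, 11, 17, 16, 1, 5, 2, 0]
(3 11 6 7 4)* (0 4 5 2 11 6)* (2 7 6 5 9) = (0 4 3 5 7 9 2 11) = [4, 1, 11, 5, 3, 7, 6, 9, 8, 2, 10, 0]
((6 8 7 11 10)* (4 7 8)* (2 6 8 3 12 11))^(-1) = (2 7 4 6)(3 8 10 11 12)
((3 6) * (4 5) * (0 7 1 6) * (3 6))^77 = (0 7 1 3)(4 5)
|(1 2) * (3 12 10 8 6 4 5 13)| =8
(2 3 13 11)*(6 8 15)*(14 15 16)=(2 3 13 11)(6 8 16 14 15)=[0, 1, 3, 13, 4, 5, 8, 7, 16, 9, 10, 2, 12, 11, 15, 6, 14]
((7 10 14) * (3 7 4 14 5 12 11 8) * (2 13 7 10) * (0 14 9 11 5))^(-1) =(0 10 3 8 11 9 4 14)(2 7 13)(5 12)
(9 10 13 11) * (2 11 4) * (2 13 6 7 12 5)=(2 11 9 10 6 7 12 5)(4 13)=[0, 1, 11, 3, 13, 2, 7, 12, 8, 10, 6, 9, 5, 4]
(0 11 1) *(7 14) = (0 11 1)(7 14) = [11, 0, 2, 3, 4, 5, 6, 14, 8, 9, 10, 1, 12, 13, 7]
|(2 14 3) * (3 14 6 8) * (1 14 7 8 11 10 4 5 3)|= |(1 14 7 8)(2 6 11 10 4 5 3)|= 28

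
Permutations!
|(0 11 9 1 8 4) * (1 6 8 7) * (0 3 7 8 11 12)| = 30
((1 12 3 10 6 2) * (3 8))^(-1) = (1 2 6 10 3 8 12)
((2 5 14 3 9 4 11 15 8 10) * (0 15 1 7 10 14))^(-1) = (0 5 2 10 7 1 11 4 9 3 14 8 15)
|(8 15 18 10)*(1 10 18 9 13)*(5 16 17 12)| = |(18)(1 10 8 15 9 13)(5 16 17 12)| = 12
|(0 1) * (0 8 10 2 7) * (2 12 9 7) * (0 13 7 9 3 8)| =4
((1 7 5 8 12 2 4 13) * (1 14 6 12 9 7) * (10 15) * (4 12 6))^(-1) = (2 12)(4 14 13)(5 7 9 8)(10 15)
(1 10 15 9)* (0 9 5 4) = (0 9 1 10 15 5 4) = [9, 10, 2, 3, 0, 4, 6, 7, 8, 1, 15, 11, 12, 13, 14, 5]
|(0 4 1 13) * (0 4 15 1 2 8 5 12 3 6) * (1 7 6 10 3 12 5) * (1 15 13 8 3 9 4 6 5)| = 15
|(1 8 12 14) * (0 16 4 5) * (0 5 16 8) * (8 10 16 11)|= |(0 10 16 4 11 8 12 14 1)|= 9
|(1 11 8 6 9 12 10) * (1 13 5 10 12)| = 15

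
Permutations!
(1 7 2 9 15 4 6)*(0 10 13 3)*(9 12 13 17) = (0 10 17 9 15 4 6 1 7 2 12 13 3) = [10, 7, 12, 0, 6, 5, 1, 2, 8, 15, 17, 11, 13, 3, 14, 4, 16, 9]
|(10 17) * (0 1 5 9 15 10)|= 7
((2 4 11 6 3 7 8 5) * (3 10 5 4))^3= (2 8 6)(3 4 10)(5 7 11)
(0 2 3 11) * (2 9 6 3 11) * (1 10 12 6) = (0 9 1 10 12 6 3 2 11) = [9, 10, 11, 2, 4, 5, 3, 7, 8, 1, 12, 0, 6]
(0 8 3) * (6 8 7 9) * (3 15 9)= (0 7 3)(6 8 15 9)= [7, 1, 2, 0, 4, 5, 8, 3, 15, 6, 10, 11, 12, 13, 14, 9]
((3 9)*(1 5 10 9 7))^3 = (1 9)(3 5)(7 10) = ((1 5 10 9 3 7))^3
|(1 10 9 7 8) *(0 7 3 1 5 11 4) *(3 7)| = 10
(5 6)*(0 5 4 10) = (0 5 6 4 10) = [5, 1, 2, 3, 10, 6, 4, 7, 8, 9, 0]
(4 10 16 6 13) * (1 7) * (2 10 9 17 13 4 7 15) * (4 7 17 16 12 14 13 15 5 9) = (1 5 9 16 6 7)(2 10 12 14 13 17 15) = [0, 5, 10, 3, 4, 9, 7, 1, 8, 16, 12, 11, 14, 17, 13, 2, 6, 15]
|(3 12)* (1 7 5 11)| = |(1 7 5 11)(3 12)| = 4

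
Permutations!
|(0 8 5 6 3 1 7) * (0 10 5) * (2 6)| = |(0 8)(1 7 10 5 2 6 3)| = 14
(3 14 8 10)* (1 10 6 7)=(1 10 3 14 8 6 7)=[0, 10, 2, 14, 4, 5, 7, 1, 6, 9, 3, 11, 12, 13, 8]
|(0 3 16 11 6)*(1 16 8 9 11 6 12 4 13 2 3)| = 8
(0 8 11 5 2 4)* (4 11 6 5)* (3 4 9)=(0 8 6 5 2 11 9 3 4)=[8, 1, 11, 4, 0, 2, 5, 7, 6, 3, 10, 9]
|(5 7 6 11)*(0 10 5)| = |(0 10 5 7 6 11)| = 6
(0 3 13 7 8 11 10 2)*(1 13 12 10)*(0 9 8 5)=(0 3 12 10 2 9 8 11 1 13 7 5)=[3, 13, 9, 12, 4, 0, 6, 5, 11, 8, 2, 1, 10, 7]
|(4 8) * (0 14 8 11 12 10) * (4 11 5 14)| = 8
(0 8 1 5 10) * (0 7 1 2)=(0 8 2)(1 5 10 7)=[8, 5, 0, 3, 4, 10, 6, 1, 2, 9, 7]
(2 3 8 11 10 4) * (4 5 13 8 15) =(2 3 15 4)(5 13 8 11 10) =[0, 1, 3, 15, 2, 13, 6, 7, 11, 9, 5, 10, 12, 8, 14, 4]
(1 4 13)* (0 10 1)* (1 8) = (0 10 8 1 4 13) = [10, 4, 2, 3, 13, 5, 6, 7, 1, 9, 8, 11, 12, 0]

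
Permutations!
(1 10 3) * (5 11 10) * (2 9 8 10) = (1 5 11 2 9 8 10 3) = [0, 5, 9, 1, 4, 11, 6, 7, 10, 8, 3, 2]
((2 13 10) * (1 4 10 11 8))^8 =((1 4 10 2 13 11 8))^8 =(1 4 10 2 13 11 8)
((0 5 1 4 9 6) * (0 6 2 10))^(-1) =((0 5 1 4 9 2 10))^(-1) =(0 10 2 9 4 1 5)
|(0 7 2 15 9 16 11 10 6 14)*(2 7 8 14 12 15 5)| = |(0 8 14)(2 5)(6 12 15 9 16 11 10)| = 42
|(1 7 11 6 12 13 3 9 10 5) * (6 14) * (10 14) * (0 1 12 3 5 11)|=|(0 1 7)(3 9 14 6)(5 12 13)(10 11)|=12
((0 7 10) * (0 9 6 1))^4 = ((0 7 10 9 6 1))^4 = (0 6 10)(1 9 7)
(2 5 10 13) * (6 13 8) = (2 5 10 8 6 13) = [0, 1, 5, 3, 4, 10, 13, 7, 6, 9, 8, 11, 12, 2]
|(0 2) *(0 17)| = 3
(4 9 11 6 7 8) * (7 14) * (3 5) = (3 5)(4 9 11 6 14 7 8) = [0, 1, 2, 5, 9, 3, 14, 8, 4, 11, 10, 6, 12, 13, 7]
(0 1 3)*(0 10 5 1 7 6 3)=[7, 0, 2, 10, 4, 1, 3, 6, 8, 9, 5]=(0 7 6 3 10 5 1)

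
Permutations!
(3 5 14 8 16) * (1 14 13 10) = (1 14 8 16 3 5 13 10) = [0, 14, 2, 5, 4, 13, 6, 7, 16, 9, 1, 11, 12, 10, 8, 15, 3]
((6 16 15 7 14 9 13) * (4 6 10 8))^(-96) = ((4 6 16 15 7 14 9 13 10 8))^(-96) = (4 7 10 16 9)(6 14 8 15 13)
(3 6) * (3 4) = (3 6 4) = [0, 1, 2, 6, 3, 5, 4]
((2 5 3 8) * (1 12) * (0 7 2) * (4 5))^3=(0 4 8 2 3 7 5)(1 12)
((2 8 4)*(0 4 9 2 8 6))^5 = (0 6 2 9 8 4)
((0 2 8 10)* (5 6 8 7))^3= ((0 2 7 5 6 8 10))^3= (0 5 10 7 8 2 6)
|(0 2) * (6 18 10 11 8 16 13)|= 14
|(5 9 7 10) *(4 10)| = 5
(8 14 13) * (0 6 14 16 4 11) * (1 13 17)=(0 6 14 17 1 13 8 16 4 11)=[6, 13, 2, 3, 11, 5, 14, 7, 16, 9, 10, 0, 12, 8, 17, 15, 4, 1]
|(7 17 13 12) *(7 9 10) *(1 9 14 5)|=|(1 9 10 7 17 13 12 14 5)|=9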